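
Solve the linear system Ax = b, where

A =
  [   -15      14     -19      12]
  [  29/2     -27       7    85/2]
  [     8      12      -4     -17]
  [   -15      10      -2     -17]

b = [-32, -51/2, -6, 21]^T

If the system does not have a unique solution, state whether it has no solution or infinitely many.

infinitely many solutions

Row-reduce:
R1 ← R1 / (-15).
R2 ← R2 − 29/2·R1.
R3 ← R3 − 8·R1.
R4 ← R4 + 15·R1.
R2 ← R2 / (-202/15).
R1 ← R1 + 14/15·R2.
R3 ← R3 − 292/15·R2.
R4 ← R4 + 4·R2.
R3 ← R3 / (-3087/101).
R1 ← R1 − 415/202·R3.
R2 ← R2 − 341/404·R3.
R4 ← R4 − 2058/101·R3.
Rank is 3 with 4 unknowns, leaving x_4 free.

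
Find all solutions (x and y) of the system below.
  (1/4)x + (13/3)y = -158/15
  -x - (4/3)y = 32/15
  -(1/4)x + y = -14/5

x = 6/5, y = -5/2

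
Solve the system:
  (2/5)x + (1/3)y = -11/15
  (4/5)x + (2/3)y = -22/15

infinitely many solutions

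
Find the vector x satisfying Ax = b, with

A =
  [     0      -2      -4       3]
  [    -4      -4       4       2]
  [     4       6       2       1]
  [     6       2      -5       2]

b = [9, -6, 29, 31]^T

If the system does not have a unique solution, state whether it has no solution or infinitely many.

x_1 = 4, x_2 = 1, x_3 = 1, x_4 = 5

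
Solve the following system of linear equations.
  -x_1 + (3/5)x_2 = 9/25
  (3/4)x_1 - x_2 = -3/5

x_1 = 0, x_2 = 3/5

From equation 1: x_1 = -9/25 + 3/5·x_2.
Substitute into equation 2 and solve: x_2 = 3/5.
Then x_1 = 0.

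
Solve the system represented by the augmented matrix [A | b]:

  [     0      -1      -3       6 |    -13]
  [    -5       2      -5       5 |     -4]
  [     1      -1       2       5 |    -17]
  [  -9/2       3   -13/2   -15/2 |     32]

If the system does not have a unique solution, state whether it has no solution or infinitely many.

Row-reduce:
Swap R1 and R2.
R1 ← R1 / (-5).
R3 ← R3 − 1·R1.
R4 ← R4 + 9/2·R1.
R2 ← R2 / (-1).
R1 ← R1 + 2/5·R2.
R3 ← R3 + 3/5·R2.
R4 ← R4 − 6/5·R2.
R3 ← R3 / (14/5).
R1 ← R1 − 11/5·R3.
R2 ← R2 − 3·R3.
R4 ← R4 + 28/5·R3.
Rank is 3 with 4 unknowns, leaving x_4 free.

infinitely many solutions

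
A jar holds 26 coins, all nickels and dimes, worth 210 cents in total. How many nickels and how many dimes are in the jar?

Let n = nickels, d = dimes.
  n + d = 26
  5n + 10d = 210
From equation 1: n = 26 − d.
Substitute into equation 2 and solve: d = 16.
Then n = 10.

nickels: 10, dimes: 16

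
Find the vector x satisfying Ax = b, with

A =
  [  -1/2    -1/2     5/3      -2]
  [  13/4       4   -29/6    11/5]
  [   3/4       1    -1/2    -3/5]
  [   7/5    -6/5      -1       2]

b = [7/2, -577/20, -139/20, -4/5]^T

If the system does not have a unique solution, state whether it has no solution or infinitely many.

no solution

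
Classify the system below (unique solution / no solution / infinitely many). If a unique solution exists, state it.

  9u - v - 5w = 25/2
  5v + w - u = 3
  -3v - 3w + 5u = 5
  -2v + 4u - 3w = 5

no solution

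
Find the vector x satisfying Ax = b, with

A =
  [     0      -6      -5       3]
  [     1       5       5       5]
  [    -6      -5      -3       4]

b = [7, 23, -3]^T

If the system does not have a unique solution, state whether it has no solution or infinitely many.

Row-reduce:
Swap R1 and R2.
R3 ← R3 + 6·R1.
R2 ← R2 / (-6).
R1 ← R1 − 5·R2.
R3 ← R3 − 25·R2.
R3 ← R3 / (37/6).
R1 ← R1 − 5/6·R3.
R2 ← R2 − 5/6·R3.
Rank is 3 with 4 unknowns, leaving x_4 free.

infinitely many solutions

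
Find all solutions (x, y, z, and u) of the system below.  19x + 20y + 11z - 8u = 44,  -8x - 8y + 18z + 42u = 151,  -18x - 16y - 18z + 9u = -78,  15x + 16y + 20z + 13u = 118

no solution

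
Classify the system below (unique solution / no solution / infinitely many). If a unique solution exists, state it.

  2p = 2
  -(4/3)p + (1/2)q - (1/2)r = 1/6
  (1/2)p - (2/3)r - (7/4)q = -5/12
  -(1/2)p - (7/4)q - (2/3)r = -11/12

no solution

Row-reduce:
R1 ← R1 / (2).
R2 ← R2 + 4/3·R1.
R3 ← R3 − 1/2·R1.
R4 ← R4 + 1/2·R1.
R2 ← R2 / (1/2).
R3 ← R3 + 7/4·R2.
R4 ← R4 + 7/4·R2.
R3 ← R3 / (-29/12).
R2 ← R2 + 1·R3.
R4 ← R4 + 29/12·R3.
Row 4 reduces to 0 = 1/2, a contradiction. The system is inconsistent.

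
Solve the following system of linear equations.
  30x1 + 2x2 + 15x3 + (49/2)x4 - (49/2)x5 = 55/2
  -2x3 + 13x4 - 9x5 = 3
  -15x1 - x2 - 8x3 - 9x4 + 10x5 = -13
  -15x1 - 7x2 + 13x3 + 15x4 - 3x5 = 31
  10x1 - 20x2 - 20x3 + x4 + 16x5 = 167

infinitely many solutions

Row-reduce:
R1 ← R1 / (30).
R3 ← R3 + 15·R1.
R4 ← R4 + 15·R1.
R5 ← R5 − 10·R1.
Swap R2 and R4.
R2 ← R2 / (-6).
R1 ← R1 − 1/15·R2.
R5 ← R5 + 62/3·R2.
R3 ← R3 / (-1/2).
R1 ← R1 − 131/180·R3.
R2 ← R2 + 41/12·R3.
R4 ← R4 + 2·R3.
R5 ← R5 + 1721/18·R3.
Swap R4 and R5.
R4 ← R4 / (-1445/2).
R1 ← R1 − 117/20·R4.
R2 ← R2 + 107/4·R4.
R3 ← R3 + 13/2·R4.
Rank is 4 with 5 unknowns, leaving x5 free.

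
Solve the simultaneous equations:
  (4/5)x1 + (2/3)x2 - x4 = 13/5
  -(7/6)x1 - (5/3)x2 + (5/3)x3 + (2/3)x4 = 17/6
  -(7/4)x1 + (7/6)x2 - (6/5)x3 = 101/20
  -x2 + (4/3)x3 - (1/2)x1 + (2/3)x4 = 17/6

Row-reduce the augmented matrix:
R1 ← R1 / (4/5).
R2 ← R2 + 7/6·R1.
R3 ← R3 + 7/4·R1.
R4 ← R4 + 1/2·R1.
R2 ← R2 / (-25/36).
R1 ← R1 − 5/6·R2.
R3 ← R3 − 21/8·R2.
R4 ← R4 + 7/12·R2.
R3 ← R3 / (51/10).
R1 ← R1 − 2·R3.
R2 ← R2 + 12/5·R3.
R4 ← R4 + 1/15·R3.
R4 ← R4 / (2444/3825).
R1 ← R1 + 43/255·R4.
R2 ← R2 + 1103/850·R4.
R3 ← R3 + 259/255·R4.
Reading off the reduced rows gives x1 = -3, x2 = 6, x3 = 6, x4 = -1.

x1 = -3, x2 = 6, x3 = 6, x4 = -1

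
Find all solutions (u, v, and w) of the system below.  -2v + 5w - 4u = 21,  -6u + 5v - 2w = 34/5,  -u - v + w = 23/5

u = -2, v = 0, w = 13/5

Row-reduce the augmented matrix:
R1 ← R1 / (-4).
R2 ← R2 + 6·R1.
R3 ← R3 + 1·R1.
R2 ← R2 / (8).
R1 ← R1 − 1/2·R2.
R3 ← R3 + 1/2·R2.
R3 ← R3 / (-27/32).
R1 ← R1 + 21/32·R3.
R2 ← R2 + 19/16·R3.
Reading off the reduced rows gives u = -2, v = 0, w = 13/5.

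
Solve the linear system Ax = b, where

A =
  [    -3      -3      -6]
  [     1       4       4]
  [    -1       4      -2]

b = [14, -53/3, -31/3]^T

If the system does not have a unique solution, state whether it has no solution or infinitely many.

Row-reduce the augmented matrix:
R1 ← R1 / (-3).
R2 ← R2 − 1·R1.
R3 ← R3 + 1·R1.
R2 ← R2 / (3).
R1 ← R1 − 1·R2.
R3 ← R3 − 5·R2.
R3 ← R3 / (-10/3).
R1 ← R1 − 4/3·R3.
R2 ← R2 − 2/3·R3.
Reading off the reduced rows gives x_1 = 7/3, x_2 = -3, x_3 = -2.

x_1 = 7/3, x_2 = -3, x_3 = -2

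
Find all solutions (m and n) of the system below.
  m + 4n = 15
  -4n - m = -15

infinitely many solutions

Row-reduce:
R2 ← R2 + 1·R1.
Rank is 1 with 2 unknowns, leaving n free.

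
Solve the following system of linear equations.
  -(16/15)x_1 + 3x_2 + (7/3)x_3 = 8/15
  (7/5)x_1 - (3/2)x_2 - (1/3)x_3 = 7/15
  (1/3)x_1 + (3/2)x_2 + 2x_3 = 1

infinitely many solutions

Row-reduce:
R1 ← R1 / (-16/15).
R2 ← R2 − 7/5·R1.
R3 ← R3 − 1/3·R1.
R2 ← R2 / (39/16).
R1 ← R1 + 45/16·R2.
R3 ← R3 − 39/16·R2.
Rank is 2 with 3 unknowns, leaving x_3 free.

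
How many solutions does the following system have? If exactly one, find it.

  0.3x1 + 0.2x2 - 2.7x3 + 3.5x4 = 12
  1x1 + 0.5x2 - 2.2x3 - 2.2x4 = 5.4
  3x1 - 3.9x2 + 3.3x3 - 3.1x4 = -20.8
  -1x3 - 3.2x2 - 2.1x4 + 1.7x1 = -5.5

x1 = 0, x2 = 2, x3 = -3, x4 = 1

Row-reduce the augmented matrix:
R1 ← R1 / (3/10).
R2 ← R2 − 1·R1.
R3 ← R3 − 3·R1.
R4 ← R4 − 17/10·R1.
R2 ← R2 / (-1/6).
R1 ← R1 − 2/3·R2.
R3 ← R3 + 59/10·R2.
R4 ← R4 + 13/3·R2.
R3 ← R3 / (-10521/50).
R1 ← R1 − 91/5·R3.
R2 ← R2 + 204/5·R3.
R4 ← R4 + 325/2·R3.
R4 ← R4 / (-1164269/105210).
R1 ← R1 + 6970/1503·R4.
R2 ← R2 + 16108/3507·R4.
R3 ← R3 + 22639/10521·R4.
Reading off the reduced rows gives x1 = 0, x2 = 2, x3 = -3, x4 = 1.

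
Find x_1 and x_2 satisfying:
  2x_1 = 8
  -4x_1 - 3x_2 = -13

Row-reduce the augmented matrix:
R1 ← R1 / (2).
R2 ← R2 + 4·R1.
R2 ← R2 / (-3).
Reading off the reduced rows gives x_1 = 4, x_2 = -1.

x_1 = 4, x_2 = -1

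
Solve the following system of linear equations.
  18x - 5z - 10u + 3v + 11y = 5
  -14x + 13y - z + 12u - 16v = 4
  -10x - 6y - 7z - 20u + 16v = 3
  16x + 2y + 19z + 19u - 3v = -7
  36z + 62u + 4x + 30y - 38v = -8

no solution

Row-reduce:
R1 ← R1 / (18).
R2 ← R2 + 14·R1.
R3 ← R3 + 10·R1.
R4 ← R4 − 16·R1.
R5 ← R5 − 4·R1.
R2 ← R2 / (194/9).
R1 ← R1 − 11/18·R2.
R3 ← R3 − 1/9·R2.
R4 ← R4 + 70/9·R2.
R5 ← R5 − 248/9·R2.
R3 ← R3 / (-946/97).
R1 ← R1 + 27/194·R3.
R2 ← R2 + 22/97·R3.
R4 ← R4 − 2103/97·R3.
R5 ← R5 − 4206/97·R3.
R4 ← R4 / (-25965/946).
R1 ← R1 + 587/1892·R4.
R2 ← R2 − 34/43·R4.
R3 ← R3 − 2481/946·R4.
R5 ← R5 + 25965/473·R4.
Row 5 reduces to 0 = -2, a contradiction. The system is inconsistent.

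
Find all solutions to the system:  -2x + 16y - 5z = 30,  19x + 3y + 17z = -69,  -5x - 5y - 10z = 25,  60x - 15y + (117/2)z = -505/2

Row-reduce:
R1 ← R1 / (-2).
R2 ← R2 − 19·R1.
R3 ← R3 + 5·R1.
R4 ← R4 − 60·R1.
R2 ← R2 / (155).
R1 ← R1 + 8·R2.
R3 ← R3 + 45·R2.
R4 ← R4 − 465·R2.
R3 ← R3 / (-197/31).
R1 ← R1 − 287/310·R3.
R2 ← R2 + 61/310·R3.
Row 4 reduces to 0 = -1/2, a contradiction. The system is inconsistent.

no solution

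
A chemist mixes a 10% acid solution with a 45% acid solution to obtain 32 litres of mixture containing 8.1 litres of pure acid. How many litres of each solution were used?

litres of solution A: 18, litres of solution B: 14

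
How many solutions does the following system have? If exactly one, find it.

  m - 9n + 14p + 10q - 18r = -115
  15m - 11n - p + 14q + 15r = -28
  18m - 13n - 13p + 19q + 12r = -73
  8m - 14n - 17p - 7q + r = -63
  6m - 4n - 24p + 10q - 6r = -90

infinitely many solutions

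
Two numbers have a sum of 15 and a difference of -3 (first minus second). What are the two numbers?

first number: 6, second number: 9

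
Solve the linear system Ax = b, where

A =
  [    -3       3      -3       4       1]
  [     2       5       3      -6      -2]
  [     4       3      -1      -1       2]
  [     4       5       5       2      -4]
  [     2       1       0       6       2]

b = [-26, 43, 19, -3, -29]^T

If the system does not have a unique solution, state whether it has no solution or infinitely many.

Row-reduce the augmented matrix:
R1 ← R1 / (-3).
R2 ← R2 − 2·R1.
R3 ← R3 − 4·R1.
R4 ← R4 − 4·R1.
R5 ← R5 − 2·R1.
R2 ← R2 / (7).
R1 ← R1 + 1·R2.
R3 ← R3 − 7·R2.
R4 ← R4 − 9·R2.
R5 ← R5 − 3·R2.
R3 ← R3 / (-6).
R1 ← R1 − 8/7·R3.
R2 ← R2 − 1/7·R3.
R4 ← R4 + 2/7·R3.
R5 ← R5 + 17/7·R3.
R4 ← R4 / (709/63).
R1 ← R1 + 22/63·R4.
R2 ← R2 + 37/126·R4.
R3 ← R3 + 23/18·R4.
R5 ← R5 − 881/126·R4.
R5 ← R5 / (1474/709).
R1 ← R1 − 233/709·R5.
R2 ← R2 + 78/709·R5.
R3 ← R3 + 646/709·R5.
R4 ← R4 + 74/709·R5.
Reading off the reduced rows gives x_1 = 2, x_2 = 1, x_3 = 0, x_4 = -6, x_5 = 1.

x_1 = 2, x_2 = 1, x_3 = 0, x_4 = -6, x_5 = 1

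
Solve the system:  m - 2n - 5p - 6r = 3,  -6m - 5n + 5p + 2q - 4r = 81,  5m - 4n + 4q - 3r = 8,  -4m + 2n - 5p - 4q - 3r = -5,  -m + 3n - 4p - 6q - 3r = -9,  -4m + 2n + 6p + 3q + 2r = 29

m = -3, n = -3, p = 6, q = -1, r = -5

Row-reduce the augmented matrix:
R2 ← R2 + 6·R1.
R3 ← R3 − 5·R1.
R4 ← R4 + 4·R1.
R5 ← R5 + 1·R1.
R6 ← R6 + 4·R1.
R2 ← R2 / (-17).
R1 ← R1 + 2·R2.
R3 ← R3 − 6·R2.
R4 ← R4 + 6·R2.
R5 ← R5 − 1·R2.
R6 ← R6 + 6·R2.
R3 ← R3 / (275/17).
R1 ← R1 + 35/17·R3.
R2 ← R2 − 25/17·R3.
R4 ← R4 + 275/17·R3.
R5 ← R5 + 178/17·R3.
R6 ← R6 + 88/17·R3.
Swap R4 and R5.
R4 ← R4 / (-156/55).
R1 ← R1 − 4/11·R4.
R2 ← R2 + 6/11·R4.
R3 ← R3 − 16/55·R4.
R6 ← R6 − 19/5·R4.
Swap R5 and R6.
R5 ← R5 / (-6083/780).
R1 ← R1 + 8/195·R5.
R2 ← R2 − 229/130·R5.
R3 ← R3 − 19/39·R5.
R4 ← R4 − 829/780·R5.
R6 reduces to 0 = 0, so the extra equation is consistent.
Reading off the reduced rows gives m = -3, n = -3, p = 6, q = -1, r = -5.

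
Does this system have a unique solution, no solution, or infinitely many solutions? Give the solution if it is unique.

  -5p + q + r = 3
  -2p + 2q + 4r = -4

infinitely many solutions

Row-reduce:
R1 ← R1 / (-5).
R2 ← R2 + 2·R1.
R2 ← R2 / (8/5).
R1 ← R1 + 1/5·R2.
Rank is 2 with 3 unknowns, leaving r free.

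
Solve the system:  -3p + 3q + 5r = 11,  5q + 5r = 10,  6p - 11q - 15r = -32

Row-reduce:
R1 ← R1 / (-3).
R3 ← R3 − 6·R1.
R2 ← R2 / (5).
R1 ← R1 + 1·R2.
R3 ← R3 + 5·R2.
Rank is 2 with 3 unknowns, leaving r free.

infinitely many solutions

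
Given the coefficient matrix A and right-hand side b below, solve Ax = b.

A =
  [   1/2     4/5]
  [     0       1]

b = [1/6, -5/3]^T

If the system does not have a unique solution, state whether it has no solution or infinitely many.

Row-reduce the augmented matrix:
R1 ← R1 / (1/2).
R1 ← R1 − 8/5·R2.
Reading off the reduced rows gives x_1 = 3, x_2 = -5/3.

x_1 = 3, x_2 = -5/3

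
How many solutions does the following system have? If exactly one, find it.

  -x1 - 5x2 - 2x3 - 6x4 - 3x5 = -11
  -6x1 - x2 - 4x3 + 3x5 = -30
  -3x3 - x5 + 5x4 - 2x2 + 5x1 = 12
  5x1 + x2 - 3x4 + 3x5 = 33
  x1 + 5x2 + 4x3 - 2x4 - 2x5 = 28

Row-reduce the augmented matrix:
R1 ← R1 / (-1).
R2 ← R2 + 6·R1.
R3 ← R3 − 5·R1.
R4 ← R4 − 5·R1.
R5 ← R5 − 1·R1.
R2 ← R2 / (29).
R1 ← R1 − 5·R2.
R3 ← R3 + 27·R2.
R4 ← R4 + 24·R2.
R3 ← R3 / (-161/29).
R1 ← R1 − 18/29·R3.
R2 ← R2 − 8/29·R3.
R4 ← R4 + 98/29·R3.
R5 ← R5 − 2·R3.
R4 ← R4 / (-193/23).
R1 ← R1 − 120/161·R4.
R2 ← R2 − 268/161·R4.
R3 ← R3 + 247/161·R4.
R5 ← R5 + 794/161·R4.
R5 ← R5 / (-1083/193).
R1 ← R1 − 12/193·R5.
R2 ← R2 − 297/193·R5.
R3 ← R3 + 237/193·R5.
R4 ← R4 + 74/193·R5.
Reading off the reduced rows gives x1 = 5, x2 = 5, x3 = -2, x4 = -2, x5 = -1.

x1 = 5, x2 = 5, x3 = -2, x4 = -2, x5 = -1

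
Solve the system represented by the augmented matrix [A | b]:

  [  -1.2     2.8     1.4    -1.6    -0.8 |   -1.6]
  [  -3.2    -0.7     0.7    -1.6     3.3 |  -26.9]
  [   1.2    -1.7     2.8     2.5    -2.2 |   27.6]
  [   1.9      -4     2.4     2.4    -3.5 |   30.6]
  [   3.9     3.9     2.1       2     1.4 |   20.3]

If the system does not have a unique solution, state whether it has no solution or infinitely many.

Row-reduce the augmented matrix:
R1 ← R1 / (-6/5).
R2 ← R2 + 16/5·R1.
R3 ← R3 − 6/5·R1.
R4 ← R4 − 19/10·R1.
R5 ← R5 − 39/10·R1.
R2 ← R2 / (-49/6).
R1 ← R1 + 7/3·R2.
R3 ← R3 − 11/10·R2.
R4 ← R4 − 13/30·R2.
R5 ← R5 − 13·R2.
R3 ← R3 / (1327/350).
R1 ← R1 + 3/10·R3.
R2 ← R2 − 13/35·R3.
R4 ← R4 − 3119/700·R3.
R5 ← R5 − 51/28·R3.
R4 ← R4 / (-273401/185780).
R1 ← R1 − 1781/2654·R4.
R2 ← R2 + 597/1327·R4.
R3 ← R3 − 3085/9289·R4.
R5 ← R5 − 11677/26540·R4.
R5 ← R5 / (10931453/1367005).
R1 ← R1 + 517225/273401·R5.
R2 ← R2 − 30369/273401·R5.
R3 ← R3 + 275408/273401·R5.
R4 ← R4 − 336783/273401·R5.
Reading off the reduced rows gives x_1 = 2, x_2 = 1, x_3 = 2, x_4 = 5, x_5 = -4.

x_1 = 2, x_2 = 1, x_3 = 2, x_4 = 5, x_5 = -4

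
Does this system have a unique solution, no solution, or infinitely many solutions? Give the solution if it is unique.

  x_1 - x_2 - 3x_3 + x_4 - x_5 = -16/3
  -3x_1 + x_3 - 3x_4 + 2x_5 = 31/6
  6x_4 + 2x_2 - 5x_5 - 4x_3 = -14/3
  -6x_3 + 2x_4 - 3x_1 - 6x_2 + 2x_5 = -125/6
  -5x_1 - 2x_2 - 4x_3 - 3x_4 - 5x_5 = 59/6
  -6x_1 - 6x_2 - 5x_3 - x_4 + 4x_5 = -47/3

x_1 = -1/2, x_2 = 3/2, x_3 = 1, x_4 = -2, x_5 = -5/3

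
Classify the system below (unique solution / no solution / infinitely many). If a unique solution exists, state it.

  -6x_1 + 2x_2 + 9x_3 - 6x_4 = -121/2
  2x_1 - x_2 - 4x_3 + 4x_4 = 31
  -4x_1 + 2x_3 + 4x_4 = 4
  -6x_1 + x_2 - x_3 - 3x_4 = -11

Row-reduce:
R1 ← R1 / (-6).
R2 ← R2 − 2·R1.
R3 ← R3 + 4·R1.
R4 ← R4 + 6·R1.
R2 ← R2 / (-1/3).
R1 ← R1 + 1/3·R2.
R3 ← R3 + 4/3·R2.
R4 ← R4 + 1·R2.
Swap R3 and R4.
R3 ← R3 / (-7).
R1 ← R1 + 1/2·R3.
R2 ← R2 − 3·R3.
Row 4 reduces to 0 = 1, a contradiction. The system is inconsistent.

no solution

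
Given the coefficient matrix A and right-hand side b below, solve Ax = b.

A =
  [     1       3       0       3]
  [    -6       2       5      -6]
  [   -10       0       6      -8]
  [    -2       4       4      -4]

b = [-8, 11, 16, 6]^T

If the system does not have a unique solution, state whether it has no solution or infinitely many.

Row-reduce:
R2 ← R2 + 6·R1.
R3 ← R3 + 10·R1.
R4 ← R4 + 2·R1.
R2 ← R2 / (20).
R1 ← R1 − 3·R2.
R3 ← R3 − 30·R2.
R4 ← R4 − 10·R2.
R3 ← R3 / (-3/2).
R1 ← R1 + 3/4·R3.
R2 ← R2 − 1/4·R3.
R4 ← R4 − 3/2·R3.
Rank is 3 with 4 unknowns, leaving x_4 free.

infinitely many solutions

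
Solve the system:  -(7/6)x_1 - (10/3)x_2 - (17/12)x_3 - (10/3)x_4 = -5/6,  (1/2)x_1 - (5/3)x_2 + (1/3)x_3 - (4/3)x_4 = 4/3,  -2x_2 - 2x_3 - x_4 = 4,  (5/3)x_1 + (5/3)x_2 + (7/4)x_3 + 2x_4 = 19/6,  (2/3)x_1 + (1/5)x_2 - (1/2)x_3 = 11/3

no solution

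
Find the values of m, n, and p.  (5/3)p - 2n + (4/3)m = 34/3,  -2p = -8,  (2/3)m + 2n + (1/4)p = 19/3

Row-reduce the augmented matrix:
R1 ← R1 / (4/3).
R3 ← R3 − 2/3·R1.
Swap R2 and R3.
R2 ← R2 / (3).
R1 ← R1 + 3/2·R2.
R3 ← R3 / (-2).
R1 ← R1 − 23/24·R3.
R2 ← R2 + 7/36·R3.
Reading off the reduced rows gives m = 5, n = 1, p = 4.

m = 5, n = 1, p = 4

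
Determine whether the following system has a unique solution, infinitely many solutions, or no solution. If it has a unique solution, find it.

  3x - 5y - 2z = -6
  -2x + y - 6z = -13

infinitely many solutions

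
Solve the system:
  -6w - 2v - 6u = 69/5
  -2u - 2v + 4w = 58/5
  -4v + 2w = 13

u = -9/5, v = -3, w = 1/2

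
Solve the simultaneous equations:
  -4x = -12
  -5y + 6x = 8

x = 3, y = 2

Row-reduce the augmented matrix:
R1 ← R1 / (-4).
R2 ← R2 − 6·R1.
R2 ← R2 / (-5).
Reading off the reduced rows gives x = 3, y = 2.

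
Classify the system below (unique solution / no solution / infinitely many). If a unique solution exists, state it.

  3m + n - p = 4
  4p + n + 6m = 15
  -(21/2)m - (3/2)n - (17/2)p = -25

Row-reduce:
R1 ← R1 / (3).
R2 ← R2 − 6·R1.
R3 ← R3 + 21/2·R1.
R2 ← R2 / (-1).
R1 ← R1 − 1/3·R2.
R3 ← R3 − 2·R2.
Row 3 reduces to 0 = 3, a contradiction. The system is inconsistent.

no solution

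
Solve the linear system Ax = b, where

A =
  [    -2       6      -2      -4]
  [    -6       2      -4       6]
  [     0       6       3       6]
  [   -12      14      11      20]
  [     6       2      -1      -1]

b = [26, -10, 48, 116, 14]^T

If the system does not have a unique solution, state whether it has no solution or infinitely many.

x_1 = 1, x_2 = 6, x_3 = 4, x_4 = 0

Row-reduce the augmented matrix:
R1 ← R1 / (-2).
R2 ← R2 + 6·R1.
R4 ← R4 + 12·R1.
R5 ← R5 − 6·R1.
R2 ← R2 / (-16).
R1 ← R1 + 3·R2.
R3 ← R3 − 6·R2.
R4 ← R4 + 22·R2.
R5 ← R5 − 20·R2.
R3 ← R3 / (15/4).
R1 ← R1 − 5/8·R3.
R2 ← R2 + 1/8·R3.
R4 ← R4 − 81/4·R3.
R5 ← R5 + 9/2·R3.
R4 ← R4 / (-248/5).
R1 ← R1 + 7/2·R4.
R2 ← R2 + 7/10·R4.
R3 ← R3 − 17/5·R4.
R5 ← R5 − 124/5·R4.
R5 reduces to 0 = 0, so the extra equation is consistent.
Reading off the reduced rows gives x_1 = 1, x_2 = 6, x_3 = 4, x_4 = 0.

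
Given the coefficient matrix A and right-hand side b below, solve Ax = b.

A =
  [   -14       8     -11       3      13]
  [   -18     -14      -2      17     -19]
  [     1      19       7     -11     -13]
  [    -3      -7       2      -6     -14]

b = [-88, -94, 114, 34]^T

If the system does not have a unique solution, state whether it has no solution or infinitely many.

infinitely many solutions

Row-reduce:
R1 ← R1 / (-14).
R2 ← R2 + 18·R1.
R3 ← R3 − 1·R1.
R4 ← R4 + 3·R1.
R2 ← R2 / (-170/7).
R1 ← R1 + 4/7·R2.
R3 ← R3 − 137/7·R2.
R4 ← R4 + 61/7·R2.
R3 ← R3 / (16).
R1 ← R1 − 1/2·R3.
R2 ← R2 + 1/2·R3.
R4 ← R4 / (-1931/170).
R1 ← R1 + 563/1088·R4.
R2 ← R2 + 2977/5440·R4.
R3 ← R3 + 33/2720·R4.
Rank is 4 with 5 unknowns, leaving x_5 free.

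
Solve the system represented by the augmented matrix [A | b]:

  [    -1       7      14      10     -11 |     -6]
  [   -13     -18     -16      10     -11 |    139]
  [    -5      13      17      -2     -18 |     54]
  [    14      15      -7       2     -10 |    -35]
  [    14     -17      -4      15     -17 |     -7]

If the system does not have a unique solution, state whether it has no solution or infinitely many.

x_1 = -5, x_2 = -1, x_3 = -2, x_4 = -2, x_5 = -4

Row-reduce the augmented matrix:
R1 ← R1 / (-1).
R2 ← R2 + 13·R1.
R3 ← R3 + 5·R1.
R4 ← R4 − 14·R1.
R5 ← R5 − 14·R1.
R2 ← R2 / (-109).
R1 ← R1 + 7·R2.
R3 ← R3 + 22·R2.
R4 ← R4 − 113·R2.
R5 ← R5 − 81·R2.
R3 ← R3 / (-1421/109).
R1 ← R1 + 140/109·R3.
R2 ← R2 − 198/109·R3.
R4 ← R4 + 1773/109·R3.
R5 ← R5 − 4890/109·R3.
R4 ← R4 / (74258/1421).
R1 ← R1 − 90/203·R4.
R2 ← R2 + 3936/1421·R4.
R3 ← R3 − 3028/1421·R4.
R5 ← R5 + 42305/1421·R4.
R5 ← R5 / (-4462759/74258).
R1 ← R1 − 68410/37129·R5.
R2 ← R2 + 70254/37129·R5.
R3 ← R3 − 31181/37129·R5.
R4 ← R4 + 56953/74258·R5.
Reading off the reduced rows gives x_1 = -5, x_2 = -1, x_3 = -2, x_4 = -2, x_5 = -4.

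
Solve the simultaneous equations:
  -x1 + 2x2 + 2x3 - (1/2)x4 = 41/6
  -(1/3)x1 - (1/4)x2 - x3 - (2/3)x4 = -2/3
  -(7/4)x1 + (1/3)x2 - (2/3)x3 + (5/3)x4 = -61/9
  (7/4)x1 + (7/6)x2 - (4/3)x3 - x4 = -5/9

x1 = 0, x2 = 0, x3 = 8/3, x4 = -3

Row-reduce the augmented matrix:
R1 ← R1 / (-1).
R2 ← R2 + 1/3·R1.
R3 ← R3 + 7/4·R1.
R4 ← R4 − 7/4·R1.
R2 ← R2 / (-11/12).
R1 ← R1 + 2·R2.
R3 ← R3 + 19/6·R2.
R4 ← R4 − 14/3·R2.
R3 ← R3 / (35/22).
R1 ← R1 − 18/11·R3.
R2 ← R2 − 20/11·R3.
R4 ← R4 + 139/22·R3.
R4 ← R4 / (188/15).
R1 ← R1 + 14/5·R4.
R2 ← R2 + 13/3·R4.
R3 ← R3 − 161/60·R4.
Reading off the reduced rows gives x1 = 0, x2 = 0, x3 = 8/3, x4 = -3.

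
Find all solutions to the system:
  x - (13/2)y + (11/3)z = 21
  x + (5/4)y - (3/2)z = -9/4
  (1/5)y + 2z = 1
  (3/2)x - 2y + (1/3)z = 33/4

x = 2, y = -5/2, z = 3/4

Row-reduce the augmented matrix:
R2 ← R2 − 1·R1.
R4 ← R4 − 3/2·R1.
R2 ← R2 / (31/4).
R1 ← R1 + 13/2·R2.
R3 ← R3 − 1/5·R2.
R4 ← R4 − 31/4·R2.
R3 ← R3 / (32/15).
R1 ← R1 + 2/3·R3.
R2 ← R2 + 2/3·R3.
R4 reduces to 0 = 0, so the extra equation is consistent.
Reading off the reduced rows gives x = 2, y = -5/2, z = 3/4.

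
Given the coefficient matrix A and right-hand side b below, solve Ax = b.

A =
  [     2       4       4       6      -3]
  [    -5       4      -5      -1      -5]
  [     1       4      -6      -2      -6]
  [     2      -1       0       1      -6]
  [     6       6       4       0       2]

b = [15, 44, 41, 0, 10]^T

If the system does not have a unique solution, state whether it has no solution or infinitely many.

Row-reduce the augmented matrix:
R1 ← R1 / (2).
R2 ← R2 + 5·R1.
R3 ← R3 − 1·R1.
R4 ← R4 − 2·R1.
R5 ← R5 − 6·R1.
R2 ← R2 / (14).
R1 ← R1 − 2·R2.
R3 ← R3 − 2·R2.
R4 ← R4 + 5·R2.
R5 ← R5 + 6·R2.
R3 ← R3 / (-61/7).
R1 ← R1 − 9/7·R3.
R2 ← R2 − 5/14·R3.
R4 ← R4 + 31/14·R3.
R5 ← R5 + 41/7·R3.
R4 ← R4 / (217/122).
R1 ← R1 + 2/61·R4.
R2 ← R2 − 87/122·R4.
R3 ← R3 − 49/61·R4.
R5 ← R5 + 445/61·R4.
R5 ← R5 / (-4409/217).
R1 ← R1 + 52/217·R5.
R2 ← R2 − 743/434·R5.
R3 ← R3 − 209/62·R5.
R4 ← R4 + 1653/434·R5.
Reading off the reduced rows gives x_1 = -1, x_2 = 5, x_3 = -3, x_4 = 1, x_5 = -1.

x_1 = -1, x_2 = 5, x_3 = -3, x_4 = 1, x_5 = -1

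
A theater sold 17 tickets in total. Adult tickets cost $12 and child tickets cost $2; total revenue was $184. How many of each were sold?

Let a = adult tickets, c = child tickets.
  a + c = 17
  12a + 2c = 184
From equation 1: a = 17 − c.
Substitute into equation 2 and solve: c = 2.
Then a = 15.

adult tickets: 15, child tickets: 2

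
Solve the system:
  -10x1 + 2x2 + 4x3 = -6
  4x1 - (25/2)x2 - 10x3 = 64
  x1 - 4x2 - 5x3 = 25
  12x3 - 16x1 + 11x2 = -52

no solution

Row-reduce:
R1 ← R1 / (-10).
R2 ← R2 − 4·R1.
R3 ← R3 − 1·R1.
R4 ← R4 + 16·R1.
R2 ← R2 / (-117/10).
R1 ← R1 + 1/5·R2.
R3 ← R3 + 19/5·R2.
R4 ← R4 − 39/5·R2.
R3 ← R3 / (-73/39).
R1 ← R1 + 10/39·R3.
R2 ← R2 − 28/39·R3.
Row 4 reduces to 0 = -4/3, a contradiction. The system is inconsistent.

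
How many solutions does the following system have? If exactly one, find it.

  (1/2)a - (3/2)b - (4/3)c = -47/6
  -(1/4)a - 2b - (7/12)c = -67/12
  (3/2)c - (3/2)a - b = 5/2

no solution

Row-reduce:
R1 ← R1 / (1/2).
R2 ← R2 + 1/4·R1.
R3 ← R3 + 3/2·R1.
R2 ← R2 / (-11/4).
R1 ← R1 + 3·R2.
R3 ← R3 + 11/2·R2.
Row 3 reduces to 0 = -2, a contradiction. The system is inconsistent.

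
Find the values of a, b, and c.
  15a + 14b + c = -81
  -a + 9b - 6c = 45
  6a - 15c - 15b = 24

Row-reduce the augmented matrix:
R1 ← R1 / (15).
R2 ← R2 + 1·R1.
R3 ← R3 − 6·R1.
R2 ← R2 / (149/15).
R1 ← R1 − 14/15·R2.
R3 ← R3 + 103/5·R2.
R3 ← R3 / (-4128/149).
R1 ← R1 − 93/149·R3.
R2 ← R2 + 89/149·R3.
Reading off the reduced rows gives a = -6, b = 1, c = -5.

a = -6, b = 1, c = -5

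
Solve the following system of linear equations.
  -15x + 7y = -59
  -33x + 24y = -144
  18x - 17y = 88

no solution

Row-reduce:
R1 ← R1 / (-15).
R2 ← R2 + 33·R1.
R3 ← R3 − 18·R1.
R2 ← R2 / (43/5).
R1 ← R1 + 7/15·R2.
R3 ← R3 + 43/5·R2.
Row 3 reduces to 0 = 3, a contradiction. The system is inconsistent.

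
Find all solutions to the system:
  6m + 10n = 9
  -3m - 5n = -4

no solution

Row-reduce:
R1 ← R1 / (6).
R2 ← R2 + 3·R1.
Row 2 reduces to 0 = 1/2, a contradiction. The system is inconsistent.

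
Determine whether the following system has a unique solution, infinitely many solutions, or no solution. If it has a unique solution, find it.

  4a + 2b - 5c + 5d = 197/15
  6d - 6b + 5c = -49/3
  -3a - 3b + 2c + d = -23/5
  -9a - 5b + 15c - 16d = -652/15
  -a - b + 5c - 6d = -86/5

a = -9/5, b = 8/3, c = -5/3, d = 4/3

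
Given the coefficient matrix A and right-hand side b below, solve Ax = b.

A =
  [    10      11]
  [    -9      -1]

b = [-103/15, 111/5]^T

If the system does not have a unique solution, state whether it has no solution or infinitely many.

x_1 = -8/3, x_2 = 9/5

From equation 2: x_2 = -111/5 − 9·x_1.
Substitute into equation 1 and solve: x_1 = -8/3.
Then x_2 = 9/5.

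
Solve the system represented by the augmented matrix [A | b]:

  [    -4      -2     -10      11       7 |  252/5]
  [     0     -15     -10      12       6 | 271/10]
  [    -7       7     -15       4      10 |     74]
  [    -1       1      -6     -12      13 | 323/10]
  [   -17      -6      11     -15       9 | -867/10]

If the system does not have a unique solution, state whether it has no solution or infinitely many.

x_1 = 13/5, x_2 = 5/2, x_3 = -5/2, x_4 = 9/5, x_5 = 3

Row-reduce the augmented matrix:
R1 ← R1 / (-4).
R3 ← R3 + 7·R1.
R4 ← R4 + 1·R1.
R5 ← R5 + 17·R1.
R2 ← R2 / (-15).
R1 ← R1 − 1/2·R2.
R3 ← R3 − 21/2·R2.
R4 ← R4 − 3/2·R2.
R5 ← R5 − 5/2·R2.
R3 ← R3 / (-9/2).
R1 ← R1 − 13/6·R3.
R2 ← R2 − 2/3·R3.
R4 ← R4 + 9/2·R3.
R5 ← R5 − 311/6·R3.
R4 ← R4 / (-67/10).
R1 ← R1 + 305/54·R4.
R2 ← R2 + 49/27·R4.
R3 ← R3 − 137/90·R4.
R5 ← R5 + 18718/135·R4.
R5 ← R5 / (-121904/603).
R1 ← R1 + 5401/603·R5.
R2 ← R2 + 1684/603·R5.
R3 ← R3 − 365/201·R5.
R4 ← R4 + 99/67·R5.
Reading off the reduced rows gives x_1 = 13/5, x_2 = 5/2, x_3 = -5/2, x_4 = 9/5, x_5 = 3.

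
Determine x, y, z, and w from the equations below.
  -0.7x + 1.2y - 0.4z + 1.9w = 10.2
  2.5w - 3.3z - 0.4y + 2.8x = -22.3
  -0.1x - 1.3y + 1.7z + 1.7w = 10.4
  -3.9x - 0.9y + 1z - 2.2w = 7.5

Row-reduce the augmented matrix:
R1 ← R1 / (-7/10).
R2 ← R2 − 14/5·R1.
R3 ← R3 + 1/10·R1.
R4 ← R4 + 39/10·R1.
R2 ← R2 / (22/5).
R1 ← R1 + 12/7·R2.
R3 ← R3 + 103/70·R2.
R4 ← R4 + 531/70·R2.
R3 ← R3 / (73/616).
R1 ← R1 + 103/77·R3.
R2 ← R2 + 49/44·R3.
R4 ← R4 + 3215/616·R3.
R4 ← R4 / (78948/365).
R1 ← R1 − 20247/365·R4.
R2 ← R2 − 17323/365·R4.
R3 ← R3 − 14803/365·R4.
Reading off the reduced rows gives x = -3, y = 4, z = 6, w = 3.

x = -3, y = 4, z = 6, w = 3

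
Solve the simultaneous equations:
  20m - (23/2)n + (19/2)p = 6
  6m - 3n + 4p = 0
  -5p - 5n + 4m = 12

Row-reduce:
R1 ← R1 / (20).
R2 ← R2 − 6·R1.
R3 ← R3 − 4·R1.
R2 ← R2 / (9/20).
R1 ← R1 + 23/40·R2.
R3 ← R3 + 27/10·R2.
Rank is 2 with 3 unknowns, leaving p free.

infinitely many solutions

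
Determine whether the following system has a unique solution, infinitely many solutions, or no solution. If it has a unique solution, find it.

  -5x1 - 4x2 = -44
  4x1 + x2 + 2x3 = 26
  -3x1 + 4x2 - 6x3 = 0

x1 = 4, x2 = 6, x3 = 2

Row-reduce the augmented matrix:
R1 ← R1 / (-5).
R2 ← R2 − 4·R1.
R3 ← R3 + 3·R1.
R2 ← R2 / (-11/5).
R1 ← R1 − 4/5·R2.
R3 ← R3 − 32/5·R2.
R3 ← R3 / (-2/11).
R1 ← R1 − 8/11·R3.
R2 ← R2 + 10/11·R3.
Reading off the reduced rows gives x1 = 4, x2 = 6, x3 = 2.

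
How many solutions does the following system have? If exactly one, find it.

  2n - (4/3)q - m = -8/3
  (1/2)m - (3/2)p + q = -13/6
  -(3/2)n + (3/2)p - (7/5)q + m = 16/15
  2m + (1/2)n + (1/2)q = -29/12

m = -4/3, n = -1, p = 2, q = 3/2

Row-reduce the augmented matrix:
R1 ← R1 / (-1).
R2 ← R2 − 1/2·R1.
R3 ← R3 − 1·R1.
R4 ← R4 − 2·R1.
R1 ← R1 + 2·R2.
R3 ← R3 − 1/2·R2.
R4 ← R4 − 9/2·R2.
R3 ← R3 / (9/4).
R1 ← R1 + 3·R3.
R2 ← R2 + 3/2·R3.
R4 ← R4 − 27/4·R3.
R4 ← R4 / (151/30).
R1 ← R1 + 28/15·R4.
R2 ← R2 + 8/5·R4.
R3 ← R3 + 58/45·R4.
Reading off the reduced rows gives m = -4/3, n = -1, p = 2, q = 3/2.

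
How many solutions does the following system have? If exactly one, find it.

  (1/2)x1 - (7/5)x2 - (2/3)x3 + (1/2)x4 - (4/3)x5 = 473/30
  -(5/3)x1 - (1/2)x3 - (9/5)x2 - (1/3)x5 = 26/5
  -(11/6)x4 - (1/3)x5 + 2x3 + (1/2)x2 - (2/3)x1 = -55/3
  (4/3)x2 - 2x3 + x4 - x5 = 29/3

Row-reduce:
R1 ← R1 / (1/2).
R2 ← R2 + 5/3·R1.
R3 ← R3 + 2/3·R1.
R2 ← R2 / (-97/15).
R1 ← R1 + 14/5·R2.
R3 ← R3 + 41/30·R2.
R4 ← R4 − 4/3·R2.
R3 ← R3 / (1963/1164).
R1 ← R1 + 15/97·R3.
R2 ← R2 − 245/582·R3.
R4 ← R4 + 2236/873·R3.
R4 ← R4 / (-1309/1359).
R1 ← R1 − 21/151·R4.
R2 ← R2 − 55/453·R4.
R3 ← R3 + 136/151·R4.
Rank is 4 with 5 unknowns, leaving x5 free.

infinitely many solutions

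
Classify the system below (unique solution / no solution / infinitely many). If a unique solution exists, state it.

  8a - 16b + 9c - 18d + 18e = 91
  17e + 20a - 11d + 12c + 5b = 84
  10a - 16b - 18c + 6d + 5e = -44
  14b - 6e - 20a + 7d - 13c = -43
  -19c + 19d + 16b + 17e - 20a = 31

Row-reduce the augmented matrix:
R1 ← R1 / (8).
R2 ← R2 − 20·R1.
R3 ← R3 − 10·R1.
R4 ← R4 + 20·R1.
R5 ← R5 + 20·R1.
R2 ← R2 / (45).
R1 ← R1 + 2·R2.
R3 ← R3 − 4·R2.
R4 ← R4 + 26·R2.
R5 ← R5 + 24·R2.
R3 ← R3 / (-1699/60).
R1 ← R1 − 79/120·R3.
R2 ← R2 + 7/30·R3.
R4 ← R4 − 103/30·R3.
R5 ← R5 + 21/10·R3.
R4 ← R4 / (-77813/5097).
R1 ← R1 + 249/1699·R4.
R2 ← R2 − 927/1699·R4.
R3 ← R3 + 4586/5097·R4.
R5 ← R5 + 49727/5097·R4.
R5 ← R5 / (2704649/77813).
R1 ← R1 − 70801/155626·R5.
R2 ← R2 − 19615/77813·R5.
R3 ← R3 + 55066/77813·R5.
R4 ← R4 + 107048/77813·R5.
Reading off the reduced rows gives a = -1, b = 0, c = 3, d = 0, e = 4.

a = -1, b = 0, c = 3, d = 0, e = 4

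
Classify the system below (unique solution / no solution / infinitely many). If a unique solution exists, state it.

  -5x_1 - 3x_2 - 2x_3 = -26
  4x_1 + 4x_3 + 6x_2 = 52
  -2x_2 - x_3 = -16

Row-reduce the augmented matrix:
R1 ← R1 / (-5).
R2 ← R2 − 4·R1.
R2 ← R2 / (18/5).
R1 ← R1 − 3/5·R2.
R3 ← R3 + 2·R2.
R3 ← R3 / (1/3).
R2 ← R2 − 2/3·R3.
Reading off the reduced rows gives x_1 = 0, x_2 = 6, x_3 = 4.

x_1 = 0, x_2 = 6, x_3 = 4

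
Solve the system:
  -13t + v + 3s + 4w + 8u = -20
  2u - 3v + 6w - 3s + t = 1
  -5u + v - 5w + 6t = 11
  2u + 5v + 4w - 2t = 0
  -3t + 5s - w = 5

Row-reduce:
R1 ← R1 / (8).
R2 ← R2 − 2·R1.
R3 ← R3 + 5·R1.
R4 ← R4 − 2·R1.
R2 ← R2 / (-13/4).
R1 ← R1 − 1/8·R2.
R3 ← R3 − 13/8·R2.
R4 ← R4 − 19/4·R2.
Swap R3 and R4.
R3 ← R3 / (134/13).
R1 ← R1 − 9/13·R3.
R2 ← R2 + 20/13·R3.
R5 ← R5 + 1·R3.
Swap R4 and R5.
R4 ← R4 / (589/134).
R1 ← R1 − 87/134·R4.
R2 ← R2 − 15/67·R4.
R3 ← R3 + 81/134·R4.
Row 5 reduces to 0 = 3/2, a contradiction. The system is inconsistent.

no solution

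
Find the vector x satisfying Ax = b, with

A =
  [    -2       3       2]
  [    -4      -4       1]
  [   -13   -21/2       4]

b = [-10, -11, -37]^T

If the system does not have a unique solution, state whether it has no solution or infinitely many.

no solution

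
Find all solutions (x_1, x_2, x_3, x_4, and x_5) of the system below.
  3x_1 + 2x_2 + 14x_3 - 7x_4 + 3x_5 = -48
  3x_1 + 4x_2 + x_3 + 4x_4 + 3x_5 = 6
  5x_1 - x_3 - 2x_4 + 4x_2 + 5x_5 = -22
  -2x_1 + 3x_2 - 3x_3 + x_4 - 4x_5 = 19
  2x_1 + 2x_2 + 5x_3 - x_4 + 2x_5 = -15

Row-reduce:
R1 ← R1 / (3).
R2 ← R2 − 3·R1.
R3 ← R3 − 5·R1.
R4 ← R4 + 2·R1.
R5 ← R5 − 2·R1.
R2 ← R2 / (2).
R1 ← R1 − 2/3·R2.
R3 ← R3 − 2/3·R2.
R4 ← R4 − 13/3·R2.
R5 ← R5 − 2/3·R2.
R3 ← R3 / (-20).
R1 ← R1 − 9·R3.
R2 ← R2 + 13/2·R3.
R4 ← R4 − 69/2·R3.
R4 ← R4 / (-343/20).
R1 ← R1 + 33/10·R4.
R2 ← R2 − 71/20·R4.
R3 ← R3 + 3/10·R4.
Row 5 reduces to 0 = -1, a contradiction. The system is inconsistent.

no solution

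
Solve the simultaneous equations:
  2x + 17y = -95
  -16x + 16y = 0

Row-reduce the augmented matrix:
R1 ← R1 / (2).
R2 ← R2 + 16·R1.
R2 ← R2 / (152).
R1 ← R1 − 17/2·R2.
Reading off the reduced rows gives x = -5, y = -5.

x = -5, y = -5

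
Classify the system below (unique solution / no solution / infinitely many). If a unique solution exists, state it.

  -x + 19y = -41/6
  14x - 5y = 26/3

Row-reduce the augmented matrix:
R1 ← R1 / (-1).
R2 ← R2 − 14·R1.
R2 ← R2 / (261).
R1 ← R1 + 19·R2.
Reading off the reduced rows gives x = 1/2, y = -1/3.

x = 1/2, y = -1/3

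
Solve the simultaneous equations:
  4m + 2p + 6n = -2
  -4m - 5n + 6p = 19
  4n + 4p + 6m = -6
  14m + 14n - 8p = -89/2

no solution

Row-reduce:
R1 ← R1 / (4).
R2 ← R2 + 4·R1.
R3 ← R3 − 6·R1.
R4 ← R4 − 14·R1.
R1 ← R1 − 3/2·R2.
R3 ← R3 + 5·R2.
R4 ← R4 + 7·R2.
R3 ← R3 / (41).
R1 ← R1 + 23/2·R3.
R2 ← R2 − 8·R3.
R4 ← R4 − 41·R3.
Row 4 reduces to 0 = -1/2, a contradiction. The system is inconsistent.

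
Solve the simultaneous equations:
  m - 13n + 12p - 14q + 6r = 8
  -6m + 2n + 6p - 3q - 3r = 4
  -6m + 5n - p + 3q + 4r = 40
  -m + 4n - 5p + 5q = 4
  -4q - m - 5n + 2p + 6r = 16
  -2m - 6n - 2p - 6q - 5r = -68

m = 1, n = 5, p = 3, q = 0, r = 6

Row-reduce the augmented matrix:
R2 ← R2 + 6·R1.
R3 ← R3 + 6·R1.
R4 ← R4 + 1·R1.
R5 ← R5 + 1·R1.
R6 ← R6 + 2·R1.
R2 ← R2 / (-76).
R1 ← R1 + 13·R2.
R3 ← R3 + 73·R2.
R4 ← R4 + 9·R2.
R5 ← R5 + 18·R2.
R6 ← R6 + 32·R2.
R3 ← R3 / (-149/38).
R1 ← R1 + 51/38·R3.
R2 ← R2 + 39/38·R3.
R4 ← R4 + 85/38·R3.
R5 ← R5 + 85/19·R3.
R6 ← R6 + 206/19·R3.
R4 ← R4 / (-24/149).
R1 ← R1 − 1/298·R4.
R2 ← R2 − 141/298·R4.
R3 ← R3 + 195/298·R4.
R5 ← R5 + 48/149·R4.
R6 ← R6 + 665/149·R4.
Swap R5 and R6.
R5 ← R5 / (521/12).
R1 ← R1 + 61/24·R5.
R2 ← R2 + 83/8·R5.
R3 ← R3 − 69/8·R5.
R4 ← R4 − 197/12·R5.
R6 reduces to 0 = 0, so the extra equation is consistent.
Reading off the reduced rows gives m = 1, n = 5, p = 3, q = 0, r = 6.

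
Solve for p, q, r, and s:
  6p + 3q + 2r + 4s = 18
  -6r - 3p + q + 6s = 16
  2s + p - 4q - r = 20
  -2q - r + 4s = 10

Row-reduce the augmented matrix:
R1 ← R1 / (6).
R2 ← R2 + 3·R1.
R3 ← R3 − 1·R1.
R2 ← R2 / (5/2).
R1 ← R1 − 1/2·R2.
R3 ← R3 + 9/2·R2.
R4 ← R4 + 2·R2.
R3 ← R3 / (-31/3).
R1 ← R1 − 4/3·R3.
R2 ← R2 + 2·R3.
R4 ← R4 + 5·R3.
R4 ← R4 / (432/155).
R1 ← R1 − 34/31·R4.
R2 ← R2 − 24/155·R4.
R3 ← R3 + 236/155·R4.
Reading off the reduced rows gives p = 6, q = -2, r = -6, s = 0.

p = 6, q = -2, r = -6, s = 0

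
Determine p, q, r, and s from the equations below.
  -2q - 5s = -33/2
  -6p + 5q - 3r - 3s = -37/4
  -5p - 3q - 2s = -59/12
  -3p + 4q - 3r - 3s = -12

Row-reduce the augmented matrix:
Swap R1 and R2.
R1 ← R1 / (-6).
R3 ← R3 + 5·R1.
R4 ← R4 + 3·R1.
R2 ← R2 / (-2).
R1 ← R1 + 5/6·R2.
R3 ← R3 + 43/6·R2.
R4 ← R4 − 3/2·R2.
R3 ← R3 / (5/2).
R1 ← R1 − 1/2·R3.
R4 ← R4 + 3/2·R3.
R4 ← R4 / (29/5).
R1 ← R1 + 11/10·R4.
R2 ← R2 − 5/2·R4.
R3 ← R3 − 221/30·R4.
Reading off the reduced rows gives p = -2/3, q = 3/4, r = 8/3, s = 3.

p = -2/3, q = 3/4, r = 8/3, s = 3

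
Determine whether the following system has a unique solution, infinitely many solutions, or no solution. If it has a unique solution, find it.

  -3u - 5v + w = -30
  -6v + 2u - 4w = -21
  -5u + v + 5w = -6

no solution

Row-reduce:
R1 ← R1 / (-3).
R2 ← R2 − 2·R1.
R3 ← R3 + 5·R1.
R2 ← R2 / (-28/3).
R1 ← R1 − 5/3·R2.
R3 ← R3 − 28/3·R2.
Row 3 reduces to 0 = 3, a contradiction. The system is inconsistent.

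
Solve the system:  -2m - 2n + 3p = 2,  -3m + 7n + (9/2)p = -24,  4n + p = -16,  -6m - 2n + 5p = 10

Row-reduce:
R1 ← R1 / (-2).
R2 ← R2 + 3·R1.
R4 ← R4 + 6·R1.
R2 ← R2 / (10).
R1 ← R1 − 1·R2.
R3 ← R3 − 4·R2.
R4 ← R4 − 4·R2.
R1 ← R1 + 3/2·R3.
R4 ← R4 + 4·R3.
Row 4 reduces to 0 = -6, a contradiction. The system is inconsistent.

no solution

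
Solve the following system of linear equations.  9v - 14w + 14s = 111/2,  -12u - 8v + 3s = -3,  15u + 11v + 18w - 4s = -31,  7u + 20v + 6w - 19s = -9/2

u = -1/2, v = 3/2, w = -2, s = 1

Row-reduce the augmented matrix:
Swap R1 and R2.
R1 ← R1 / (-12).
R3 ← R3 − 15·R1.
R4 ← R4 − 7·R1.
R2 ← R2 / (9).
R1 ← R1 − 2/3·R2.
R3 ← R3 − 1·R2.
R4 ← R4 − 46/3·R2.
R3 ← R3 / (176/9).
R1 ← R1 − 28/27·R3.
R2 ← R2 + 14/9·R3.
R4 ← R4 − 806/27·R3.
R4 ← R4 / (-40493/1056).
R1 ← R1 + 629/528·R4.
R2 ← R2 − 497/352·R4.
R3 ← R3 + 65/704·R4.
Reading off the reduced rows gives u = -1/2, v = 3/2, w = -2, s = 1.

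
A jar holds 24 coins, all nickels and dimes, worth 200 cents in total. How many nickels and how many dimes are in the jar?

nickels: 8, dimes: 16

Let n = nickels, d = dimes.
  n + d = 24
  5n + 10d = 200
From equation 1: n = 24 − d.
Substitute into equation 2 and solve: d = 16.
Then n = 8.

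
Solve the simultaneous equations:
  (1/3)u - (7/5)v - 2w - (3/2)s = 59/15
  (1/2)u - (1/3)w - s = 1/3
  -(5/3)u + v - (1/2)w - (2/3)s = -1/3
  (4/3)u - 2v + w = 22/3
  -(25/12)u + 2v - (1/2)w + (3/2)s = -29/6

no solution

Row-reduce:
R1 ← R1 / (1/3).
R2 ← R2 − 1/2·R1.
R3 ← R3 + 5/3·R1.
R4 ← R4 − 4/3·R1.
R5 ← R5 + 25/12·R1.
R2 ← R2 / (21/10).
R1 ← R1 + 21/5·R2.
R3 ← R3 + 6·R2.
R4 ← R4 − 18/5·R2.
R5 ← R5 + 27/4·R2.
R3 ← R3 / (-121/42).
R1 ← R1 + 2/3·R3.
R2 ← R2 − 80/63·R3.
R4 ← R4 − 31/7·R3.
R5 ← R5 + 31/7·R3.
R4 ← R4 / (-388/121).
R1 ← R1 + 340/363·R4.
R2 ← R2 + 3115/2178·R4.
R3 ← R3 − 193/121·R4.
R5 ← R5 − 388/121·R4.
Row 5 reduces to 0 = 3, a contradiction. The system is inconsistent.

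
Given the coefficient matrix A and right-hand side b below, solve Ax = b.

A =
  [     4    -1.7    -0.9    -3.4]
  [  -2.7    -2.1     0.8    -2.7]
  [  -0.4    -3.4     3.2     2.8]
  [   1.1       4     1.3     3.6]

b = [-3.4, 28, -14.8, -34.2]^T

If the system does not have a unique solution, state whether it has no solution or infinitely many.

Row-reduce the augmented matrix:
R1 ← R1 / (4).
R2 ← R2 + 27/10·R1.
R3 ← R3 + 2/5·R1.
R4 ← R4 − 11/10·R1.
R2 ← R2 / (-1299/400).
R1 ← R1 + 17/40·R2.
R3 ← R3 + 357/100·R2.
R4 ← R4 − 1787/400·R2.
R3 ← R3 / (1255/433).
R1 ← R1 + 325/1299·R3.
R2 ← R2 + 77/1299·R3.
R4 ← R4 − 11771/6495·R3.
R4 ← R4 / (-458587/62750).
R1 ← R1 − 123/251·R4.
R2 ← R2 − 10672/6275·R4.
R3 ← R3 − 17214/6275·R4.
Reading off the reduced rows gives x_1 = -6, x_2 = -2, x_3 = -4, x_4 = -4.

x_1 = -6, x_2 = -2, x_3 = -4, x_4 = -4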